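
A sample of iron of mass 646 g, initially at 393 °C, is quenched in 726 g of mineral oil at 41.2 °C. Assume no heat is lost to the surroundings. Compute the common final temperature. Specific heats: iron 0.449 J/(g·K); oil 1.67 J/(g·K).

T_f ≈ 109.1 °C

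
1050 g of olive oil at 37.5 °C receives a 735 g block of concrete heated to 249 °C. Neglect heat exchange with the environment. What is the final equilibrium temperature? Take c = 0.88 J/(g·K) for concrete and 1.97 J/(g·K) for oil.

T_f ≈ 87.9 °C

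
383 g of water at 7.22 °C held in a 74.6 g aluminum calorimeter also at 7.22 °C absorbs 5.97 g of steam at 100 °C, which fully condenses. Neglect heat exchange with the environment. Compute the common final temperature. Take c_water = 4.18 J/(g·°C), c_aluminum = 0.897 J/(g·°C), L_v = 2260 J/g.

T_f ≈ 16.6 °C

Sum of m c ΔT and latent-heat terms is zero:
latent heat released on condensation: 5.97·2260 = 13492; condensed water 100 °C→T: 24.95(T − 100); original water: 1600.9(T − 7.22); cup: 66.92(T − 7.22)
1692.8 T = 13492 + 2495.5 + 12042 = 28030
T ≈ 16.56 °C (< 100 °C, so full condensation is consistent).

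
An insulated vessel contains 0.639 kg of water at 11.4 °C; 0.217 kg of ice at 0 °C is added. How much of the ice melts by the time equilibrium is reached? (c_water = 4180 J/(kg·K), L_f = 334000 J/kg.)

m_melted ≈ 0.0912 kg

Water can give up m c ΔT = 0.639·4180·11.4 = 30450 J before reaching 0 °C.
Fully melting the ice requires m_ice L_f = 0.217·334000 = 72478 J.
That's not enough to melt it all — equilibrium is at 0 °C with ice remaining.
m_melt = 30450 / L_f = 0.09117 kg.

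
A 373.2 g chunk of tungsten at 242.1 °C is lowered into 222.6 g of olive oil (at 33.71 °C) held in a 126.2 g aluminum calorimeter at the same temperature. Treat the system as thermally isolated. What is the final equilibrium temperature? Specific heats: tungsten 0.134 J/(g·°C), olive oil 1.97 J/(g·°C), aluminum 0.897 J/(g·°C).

T_f ≈ 51.0 °C

Setting the total heat transfer to zero:
373.2·0.134·(T − 242.1) + 222.6·1.97·(T − 33.71) + 126.2·0.897·(T − 33.71) = 0
50.01(T − 242.1) + 438.52(T − 33.71) + 113.2(T − 33.71) = 0
601.73 T = 30706
T = 30706/601.73 ≈ 51.03 °C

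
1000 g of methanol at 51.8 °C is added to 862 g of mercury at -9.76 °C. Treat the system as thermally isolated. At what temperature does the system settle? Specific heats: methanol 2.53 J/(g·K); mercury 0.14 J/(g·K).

T_f ≈ 49.0 °C

T_f = Σ m_i c_i T_i / Σ m_i c_i:
T_f = (2530·51.8 + 120.68·(-9.76)) / (2530 + 120.68)
    = 129876 / 2650.7 ≈ 49.00 °C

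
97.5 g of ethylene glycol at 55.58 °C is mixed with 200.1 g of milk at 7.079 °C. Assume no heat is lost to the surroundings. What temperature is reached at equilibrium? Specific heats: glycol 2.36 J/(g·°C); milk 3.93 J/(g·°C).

T_f ≈ 18.1 °C

Conservation of energy gives ΣQ = 0:
97.5*2.36*(T − 55.58) + 200.1*3.93*(T − 7.079) = 0
(230.1 + 786.39) T = 230.1*55.58 + 786.39*7.079
T = 18356/1016.5 ≈ 18.06 °C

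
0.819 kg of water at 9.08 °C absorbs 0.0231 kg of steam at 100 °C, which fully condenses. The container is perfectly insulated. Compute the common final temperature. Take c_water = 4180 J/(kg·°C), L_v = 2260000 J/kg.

Sum of m c ΔT and latent-heat terms is zero:
steam→water at 100 °C releases m L_v = 0.0231·2260000 = 52206
  condensate cools 100→T: 0.0231·4180·(T − 100) = 96.56(T − 100)
  water warms: 0.819·4180·(T − 9.08) = 3423.4(T − 9.08)
3520 T = 52206 + 9655.8 + 31085 = 92946
T ≈ 26.41 °C — below 100 °C, confirming all the steam condensed.

T_f ≈ 26.4 °C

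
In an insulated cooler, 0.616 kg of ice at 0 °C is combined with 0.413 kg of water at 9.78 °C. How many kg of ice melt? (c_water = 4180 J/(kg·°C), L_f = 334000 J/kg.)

Heat available from the water dropping to 0 °C: 0.413×4180×9.78 = 16884 J.
Fully melting the ice requires m_ice L_f = 0.616×334000 = 205744 J.
That's not enough to melt it all — equilibrium is at 0 °C with ice remaining.
m_melt = 16884 / L_f = 0.05055 kg.

m_melted ≈ 0.0505 kg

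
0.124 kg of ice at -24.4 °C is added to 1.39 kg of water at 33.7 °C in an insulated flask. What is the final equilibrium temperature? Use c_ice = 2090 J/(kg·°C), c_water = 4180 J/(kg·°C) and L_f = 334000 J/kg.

T_f ≈ 23.4 °C

Net heat exchanged in the isolated system is zero:
warm ice to 0 °C: 0.124·2090·(0 − (-24.4)) = 6323.5; latent heat to melt: 0.124·334000 = 41416; warm the meltwater: 518.32 T; water: 5810.2(T − 33.7)
6328.5 T = 195804 − 47740 = 148064
T ≈ 23.40 °C. Since T > 0 °C, the all-ice-melts assumption holds.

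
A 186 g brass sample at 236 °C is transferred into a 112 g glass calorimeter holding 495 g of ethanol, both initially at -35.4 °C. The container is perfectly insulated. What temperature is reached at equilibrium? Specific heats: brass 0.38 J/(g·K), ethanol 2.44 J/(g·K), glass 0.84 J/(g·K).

Conservation of energy gives ΣQ = 0:
186*0.38*(T − 236) + 495*2.44*(T − (-35.4)) + 112*0.84*(T − (-35.4)) = 0
70.68(T − 236) + 1207.8(T − (-35.4)) + 94.08(T − (-35.4)) = 0
1372.6 T = -29406
T ≈ -21.42 °C

T_f ≈ -21.4 °C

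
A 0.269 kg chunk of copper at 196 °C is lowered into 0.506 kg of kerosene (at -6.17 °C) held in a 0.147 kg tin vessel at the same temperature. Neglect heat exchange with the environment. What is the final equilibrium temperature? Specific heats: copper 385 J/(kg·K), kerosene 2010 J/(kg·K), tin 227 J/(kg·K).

T_f ≈ 12.0 °C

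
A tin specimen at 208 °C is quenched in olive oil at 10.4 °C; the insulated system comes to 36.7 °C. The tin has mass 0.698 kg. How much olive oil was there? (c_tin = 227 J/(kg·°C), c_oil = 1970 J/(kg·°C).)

m ≈ 0.524 kg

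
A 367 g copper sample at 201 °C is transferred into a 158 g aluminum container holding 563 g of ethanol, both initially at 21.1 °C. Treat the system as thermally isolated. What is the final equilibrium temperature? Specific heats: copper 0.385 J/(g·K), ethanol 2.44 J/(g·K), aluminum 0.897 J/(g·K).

Net heat exchanged in the isolated system is zero:
367×0.385×(T − 201) + 563×2.44×(T − 21.1) + 158×0.897×(T − 21.1) = 0
1656.7 T = 60376
T ≈ 36.44 °C

T_f ≈ 36.4 °C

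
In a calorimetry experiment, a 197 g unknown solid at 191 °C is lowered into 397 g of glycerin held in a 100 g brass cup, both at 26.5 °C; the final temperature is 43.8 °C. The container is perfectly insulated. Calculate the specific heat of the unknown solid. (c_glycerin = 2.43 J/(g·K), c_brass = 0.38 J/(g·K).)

c ≈ 0.598 J/(g·K)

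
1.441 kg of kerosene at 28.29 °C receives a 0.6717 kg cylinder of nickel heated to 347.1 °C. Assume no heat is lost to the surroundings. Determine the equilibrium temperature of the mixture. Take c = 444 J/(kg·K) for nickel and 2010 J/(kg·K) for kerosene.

Net heat exchanged in the isolated system is zero:
0.6717×444×(T − 347.1) + 1.441×2010×(T − 28.29) = 0
(298.23 + 2896.4) T = 298.23×347.1 + 2896.4×28.29
T ≈ 58.05 °C

T_f ≈ 58.1 °C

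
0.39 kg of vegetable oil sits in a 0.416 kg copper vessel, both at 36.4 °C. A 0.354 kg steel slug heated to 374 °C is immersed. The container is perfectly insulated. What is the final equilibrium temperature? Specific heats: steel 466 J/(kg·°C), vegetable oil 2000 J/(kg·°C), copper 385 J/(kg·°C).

T_f ≈ 86.8 °C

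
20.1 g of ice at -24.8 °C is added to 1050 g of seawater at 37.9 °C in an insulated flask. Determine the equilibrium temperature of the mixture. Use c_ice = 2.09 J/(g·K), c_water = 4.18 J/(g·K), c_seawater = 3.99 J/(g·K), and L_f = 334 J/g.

T_f ≈ 35.3 °C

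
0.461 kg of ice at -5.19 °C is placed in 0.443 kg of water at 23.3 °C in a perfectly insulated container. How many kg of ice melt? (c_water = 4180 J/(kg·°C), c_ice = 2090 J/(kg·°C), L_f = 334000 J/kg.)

Heat available from the water dropping to 0 °C: 0.443×4180×23.3 = 43146 J.
Warming the ice to 0 °C takes 0.461×2090×5.19 = 5000.5 J, leaving 38145 J for melting.
Melting all 0.461 kg of ice would need 0.461×334000 = 153974 J.
That's not enough to melt it all — equilibrium is at 0 °C with ice remaining.
m_melted×334000 = 38145  ⇒  m_melted ≈ 0.1142 kg.

m_melted ≈ 0.114 kg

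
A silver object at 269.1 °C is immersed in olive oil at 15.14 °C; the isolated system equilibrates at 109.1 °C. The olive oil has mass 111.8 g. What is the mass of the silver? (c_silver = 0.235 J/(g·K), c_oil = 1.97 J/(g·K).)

Heat lost by the silver = heat gained by the oil:
m×0.235×(269.1 − 109.1) = 111.8×1.97×(109.1 − 15.14)
37.6 m = 20694  ⇒  m ≈ 550.4 g

m ≈ 550 g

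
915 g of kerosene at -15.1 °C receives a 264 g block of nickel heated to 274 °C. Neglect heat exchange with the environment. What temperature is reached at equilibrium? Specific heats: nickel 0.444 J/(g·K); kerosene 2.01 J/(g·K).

T_f ≈ 2.2 °C

Set heat shed by the hot body equal to heat absorbed by the cold body:
264·0.444·(274 − T) = 915·2.01·(T − (-15.1))
117.22(274 − T) = 1839.1(T − (-15.1))
1956.4 T = 4346  ⇒  T ≈ 2.22 °C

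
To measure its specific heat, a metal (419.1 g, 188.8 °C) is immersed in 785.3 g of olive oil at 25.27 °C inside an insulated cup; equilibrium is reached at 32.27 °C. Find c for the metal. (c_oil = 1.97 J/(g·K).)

c ≈ 0.165 J/(g·K)

m_s c (T_s − T_f) = m_oil c_oil (T_f − T_0):
419.1·c·(188.8 − 32.27) = 785.3·1.97·(32.27 − 25.27)
65602 c = 10829  ⇒  c ≈ 0.1651 J/(g·K)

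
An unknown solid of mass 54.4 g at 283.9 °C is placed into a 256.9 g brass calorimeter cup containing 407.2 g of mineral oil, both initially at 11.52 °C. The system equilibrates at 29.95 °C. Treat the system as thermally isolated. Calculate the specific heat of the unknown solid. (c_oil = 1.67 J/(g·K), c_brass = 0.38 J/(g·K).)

Energy conservation, ΣQ = 0:
54.4×c×(29.95 − 283.9) + 407.2×1.67×(29.95 − 11.52) + 256.9×0.38×(29.95 − 11.52) = 0
-13815 c = -14332
c = -14332/-13815 ≈ 1.037 J/(g·K)

c ≈ 1.04 J/(g·K)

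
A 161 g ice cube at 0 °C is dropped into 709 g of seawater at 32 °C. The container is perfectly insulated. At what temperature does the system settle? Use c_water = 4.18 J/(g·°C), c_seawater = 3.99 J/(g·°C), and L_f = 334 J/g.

Let T be the final temperature. ΣQ_i = 0:
fusion: m_ice L_f = 161×334 = 53774; meltwater 0→T: 161×4.18×T = 672.98 T; seawater: 2828.9(T − 32)
3501.9 T = 90525 − 53774 = 36751
T ≈ 10.49 °C — above 0 °C, consistent with complete melting.

T_f ≈ 10.5 °C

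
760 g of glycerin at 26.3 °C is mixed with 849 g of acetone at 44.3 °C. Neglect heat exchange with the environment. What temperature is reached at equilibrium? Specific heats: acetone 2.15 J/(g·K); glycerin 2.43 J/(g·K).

Let T be the final temperature. ΣQ_i = 0:
849*2.15*(T − 44.3) + 760*2.43*(T − 26.3) = 0
1825.3(T − 44.3) + 1846.8(T − 26.3) = 0
3672.2 T = 129434
T = 129434 / 3672.2 = 35.2 °C

T_f ≈ 35.2 °C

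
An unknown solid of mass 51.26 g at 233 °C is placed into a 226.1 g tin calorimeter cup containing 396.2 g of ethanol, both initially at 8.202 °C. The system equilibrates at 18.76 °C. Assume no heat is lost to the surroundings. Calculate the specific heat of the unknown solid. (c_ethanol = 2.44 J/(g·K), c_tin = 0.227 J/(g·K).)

c ≈ 0.979 J/(g·K)

Net heat exchanged in the isolated system is zero:
51.26×c×(18.76 − 233) + 396.2×2.44×(18.76 − 8.202) + 226.1×0.227×(18.76 − 8.202) = 0
-10982 c = -10749
c = -10749/-10982 ≈ 0.9788 J/(g·K)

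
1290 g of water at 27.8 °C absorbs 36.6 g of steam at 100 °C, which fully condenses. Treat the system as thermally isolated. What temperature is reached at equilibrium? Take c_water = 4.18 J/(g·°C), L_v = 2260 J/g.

T_f ≈ 44.7 °C

Energy conservation, ΣQ = 0:
steam→water at 100 °C releases m L_v = 36.6·2260 = 82716; condensate cools 100→T: 36.6·4.18·(T − 100) = 152.99(T − 100); original water: 5392.2(T − 27.8)
5545.2 T = 82716 + 15299 + 149903 = 247918
T ≈ 44.71 °C — below 100 °C, confirming all the steam condensed.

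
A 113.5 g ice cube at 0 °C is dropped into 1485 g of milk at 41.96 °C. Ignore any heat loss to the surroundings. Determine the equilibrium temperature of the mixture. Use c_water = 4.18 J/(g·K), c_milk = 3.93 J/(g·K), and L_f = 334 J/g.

Sum of m c ΔT and latent-heat terms is zero:
latent heat to melt: 113.5·334 = 37909; warm the meltwater: 474.43 T; milk cools: 1485·3.93·(T − 41.96) = 5836.1(T − 41.96)
6310.5 T = 244881 − 37909 = 206972
T ≈ 32.80 °C. Since T > 0 °C, the all-ice-melts assumption holds.

T_f ≈ 32.8 °C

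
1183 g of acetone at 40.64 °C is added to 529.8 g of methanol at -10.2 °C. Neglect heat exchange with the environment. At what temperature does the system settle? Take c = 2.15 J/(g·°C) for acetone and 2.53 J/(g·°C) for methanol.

Heat lost by the acetone equals heat gained by the methanol:
1183×2.15×(40.64 − T) = 529.8×2.53×(T − (-10.2))
2543.4(40.64 − T) = 1340.4(T − (-10.2))
3883.8 T = 89694  ⇒  T ≈ 23.09 °C

T_f ≈ 23.1 °C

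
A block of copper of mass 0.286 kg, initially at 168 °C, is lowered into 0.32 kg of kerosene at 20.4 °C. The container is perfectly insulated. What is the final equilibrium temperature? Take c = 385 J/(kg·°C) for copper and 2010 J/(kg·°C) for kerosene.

T_f ≈ 42.0 °C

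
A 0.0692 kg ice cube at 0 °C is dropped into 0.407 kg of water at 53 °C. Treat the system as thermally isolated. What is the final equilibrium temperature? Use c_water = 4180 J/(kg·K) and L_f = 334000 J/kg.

Energy conservation, ΣQ = 0:
melt ice: 0.0692·334000 = 23113
  warm the meltwater: 289.26 T
  water cools: 0.407·4180·(T − 53) = 1701.3(T − 53)
1990.5 T = 90167 − 23113 = 67054
T ≈ 33.69 °C (positive, so assuming full melt was valid).

T_f ≈ 33.7 °C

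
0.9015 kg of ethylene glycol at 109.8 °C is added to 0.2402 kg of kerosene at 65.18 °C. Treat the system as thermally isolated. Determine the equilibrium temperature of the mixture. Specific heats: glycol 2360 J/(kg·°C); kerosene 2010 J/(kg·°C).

T_f ≈ 101.5 °C

Let T be the final temperature. ΣQ_i = 0:
0.9015*2360*(T − 109.8) + 0.2402*2010*(T − 65.18) = 0
2610.3 T = 265073
T ≈ 101.55 °C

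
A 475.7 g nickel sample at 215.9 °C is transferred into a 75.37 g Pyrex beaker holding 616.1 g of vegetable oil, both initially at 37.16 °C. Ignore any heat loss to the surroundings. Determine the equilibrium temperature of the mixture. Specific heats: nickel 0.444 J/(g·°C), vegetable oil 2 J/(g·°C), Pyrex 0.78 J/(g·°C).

T_f ≈ 62.3 °C

Heat gained plus heat lost sum to zero:
475.7·0.444·(T − 215.9) + 616.1·2·(T − 37.16) + 75.37·0.78·(T − 37.16) = 0
211.21(T − 215.9) + 1232.2(T − 37.16) + 58.79(T − 37.16) = 0
(211.21 + 1232.2 + 58.79) T = 211.21·215.9 + 1232.2·37.16 + 58.79·37.16
T = 93574/1502.2 ≈ 62.29 °C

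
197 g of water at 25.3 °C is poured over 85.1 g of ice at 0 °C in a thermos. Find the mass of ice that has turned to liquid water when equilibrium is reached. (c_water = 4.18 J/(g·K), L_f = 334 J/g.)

Water can give up m c ΔT = 197·4.18·25.3 = 20834 J before reaching 0 °C.
To melt every bit of ice: 85.1·334 = 28423 J.
Since 20834 < 28423 J, not all the ice melts; equilibrium is at 0 °C.
m_melted·334 = 20834  ⇒  m_melted ≈ 62.38 g.

m_melted ≈ 62.4 g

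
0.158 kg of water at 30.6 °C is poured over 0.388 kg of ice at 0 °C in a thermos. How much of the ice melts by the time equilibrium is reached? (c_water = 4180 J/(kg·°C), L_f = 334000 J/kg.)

m_melted ≈ 0.0605 kg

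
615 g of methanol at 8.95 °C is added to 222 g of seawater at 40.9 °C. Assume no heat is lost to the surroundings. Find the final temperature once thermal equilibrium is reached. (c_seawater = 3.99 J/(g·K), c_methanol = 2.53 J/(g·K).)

T_f ≈ 20.5 °C

Let T be the final temperature. ΣQ_i = 0:
222*3.99*(T − 40.9) + 615*2.53*(T − 8.95) = 0
2441.7 T = 50154
T = 50154 / 2441.7 = 20.5 °C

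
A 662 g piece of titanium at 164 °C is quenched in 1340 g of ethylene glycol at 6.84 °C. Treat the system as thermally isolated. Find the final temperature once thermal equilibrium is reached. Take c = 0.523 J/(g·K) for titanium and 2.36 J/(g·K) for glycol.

T_f ≈ 22.3 °C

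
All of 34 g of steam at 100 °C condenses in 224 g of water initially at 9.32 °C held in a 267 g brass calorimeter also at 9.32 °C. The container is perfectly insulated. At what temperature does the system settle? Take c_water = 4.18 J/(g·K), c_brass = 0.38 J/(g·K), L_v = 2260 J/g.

Taking heat into each body as positive, Σ m c ΔT = 0:
steam→water at 100 °C releases m L_v = 34·2260 = 76840
  condensate cools 100→T: 34·4.18·(T − 100) = 142.12(T − 100)
  water warms: 224·4.18·(T − 9.32) = 936.32(T − 9.32)
  brass cup: 267·0.38·(T − 9.32) = 101.46(T − 9.32)
1179.9 T = 76840 + 14212 + 9672.1 = 100724
T ≈ 85.37 °C, under the boiling point, so the assumption holds.

T_f ≈ 85.4 °C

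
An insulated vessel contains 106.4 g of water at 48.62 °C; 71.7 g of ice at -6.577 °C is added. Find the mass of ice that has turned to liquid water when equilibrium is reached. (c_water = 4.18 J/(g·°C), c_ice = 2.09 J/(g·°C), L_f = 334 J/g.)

m_melted ≈ 61.8 g

Heat available from the water dropping to 0 °C: 106.4·4.18·48.62 = 21624 J.
Of that, 71.7·2.09·6.577 = 985.58 J goes to bring the ice to 0 °C, leaving 20638 J.
Fully melting the ice requires m_ice L_f = 71.7·334 = 23948 J.
That's not enough to melt it all — equilibrium is at 0 °C with ice remaining.
m_melted·334 = 20638  ⇒  m_melted ≈ 61.79 g.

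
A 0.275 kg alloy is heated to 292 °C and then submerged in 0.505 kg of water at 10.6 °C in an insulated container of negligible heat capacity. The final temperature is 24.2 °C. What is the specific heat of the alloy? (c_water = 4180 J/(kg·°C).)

Conservation of energy gives ΣQ = 0:
0.275·c·(24.2 − 292) + 0.505·4180·(24.2 − 10.6) = 0
-73.65 c = -28708
c = -28708/-73.65 ≈ 389.8 J/(kg·°C)

c ≈ 390 J/(kg·°C)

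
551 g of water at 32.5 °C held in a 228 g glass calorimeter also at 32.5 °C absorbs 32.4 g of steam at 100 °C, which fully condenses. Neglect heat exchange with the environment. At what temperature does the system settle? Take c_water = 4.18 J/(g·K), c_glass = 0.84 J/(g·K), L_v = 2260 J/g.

T_f ≈ 63.8 °C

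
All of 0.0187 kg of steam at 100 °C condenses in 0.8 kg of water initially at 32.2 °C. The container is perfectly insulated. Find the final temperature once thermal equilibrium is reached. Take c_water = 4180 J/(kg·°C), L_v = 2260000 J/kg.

Net heat exchanged in the isolated system is zero:
latent heat released on condensation: 0.0187·2260000 = 42262
  condensed water 100 °C→T: 78.17(T − 100)
  water warms: 0.8·4180·(T − 32.2) = 3344(T − 32.2)
3422.2 T = 42262 + 7816.6 + 107677 = 157755
T ≈ 46.10 °C — below 100 °C, confirming all the steam condensed.

T_f ≈ 46.1 °C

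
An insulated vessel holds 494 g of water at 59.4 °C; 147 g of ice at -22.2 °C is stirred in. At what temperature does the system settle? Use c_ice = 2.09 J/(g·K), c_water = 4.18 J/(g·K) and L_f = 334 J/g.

Heat gained plus heat lost sum to zero:
ice -22.2→0 °C: 147×2.09×22.2 = 6820.5; latent heat to melt: 147×334 = 49098; warm the meltwater: 614.46 T; water: 2064.9(T − 59.4)
2679.4 T = 122656 − 55919 = 66738
T ≈ 24.91 °C — above 0 °C, consistent with complete melting.

T_f ≈ 24.9 °C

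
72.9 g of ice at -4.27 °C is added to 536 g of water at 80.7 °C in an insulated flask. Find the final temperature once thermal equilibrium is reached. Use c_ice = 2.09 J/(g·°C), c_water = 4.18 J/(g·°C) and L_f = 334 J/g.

T_f ≈ 61.2 °C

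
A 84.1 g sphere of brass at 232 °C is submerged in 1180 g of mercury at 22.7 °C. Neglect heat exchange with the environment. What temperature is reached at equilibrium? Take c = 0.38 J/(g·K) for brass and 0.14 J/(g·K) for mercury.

Net heat exchanged in the isolated system is zero:
84.1×0.38×(T − 232) + 1180×0.14×(T − 22.7) = 0
31.96(T − 232) + 165.2(T − 22.7) = 0
197.16 T = 11164
T = 11164/197.16 ≈ 56.63 °C

T_f ≈ 56.6 °C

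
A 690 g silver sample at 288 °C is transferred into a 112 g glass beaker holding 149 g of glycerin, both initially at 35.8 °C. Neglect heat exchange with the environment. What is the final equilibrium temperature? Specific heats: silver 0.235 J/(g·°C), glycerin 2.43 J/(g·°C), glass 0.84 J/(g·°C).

With ΣQ=0 the equilibrium temperature is the m·c-weighted mean:
T_f = (162.15·288 + 362.07·35.8 + 94.08·35.8) / (162.15 + 362.07 + 94.08)
    = 63029 / 618.3 ≈ 101.94 °C

T_f ≈ 101.9 °C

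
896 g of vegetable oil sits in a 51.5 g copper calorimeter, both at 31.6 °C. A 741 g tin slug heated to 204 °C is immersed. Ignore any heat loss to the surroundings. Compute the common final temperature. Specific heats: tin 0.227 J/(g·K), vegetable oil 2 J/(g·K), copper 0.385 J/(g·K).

Let T be the final temperature. ΣQ_i = 0:
741×0.227×(T − 204) + 896×2×(T − 31.6) + 51.5×0.385×(T − 31.6) = 0
168.21(T − 204) + 1792(T − 31.6) + 19.83(T − 31.6) = 0
(168.21 + 1792 + 19.83) T = 168.21×204 + 1792×31.6 + 19.83×31.6
T ≈ 46.25 °C

T_f ≈ 46.2 °C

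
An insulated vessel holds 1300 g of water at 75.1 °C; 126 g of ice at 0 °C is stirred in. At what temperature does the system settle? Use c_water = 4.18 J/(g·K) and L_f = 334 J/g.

T_f ≈ 61.4 °C

Energy balance with sensible and latent terms:
latent heat to melt: 126×334 = 42084; meltwater 0→T: 126×4.18×T = 526.68 T; water cools: 1300×4.18×(T − 75.1) = 5434(T − 75.1)
5960.7 T = 408093 − 42084 = 366009
T ≈ 61.40 °C. Since T > 0 °C, the all-ice-melts assumption holds.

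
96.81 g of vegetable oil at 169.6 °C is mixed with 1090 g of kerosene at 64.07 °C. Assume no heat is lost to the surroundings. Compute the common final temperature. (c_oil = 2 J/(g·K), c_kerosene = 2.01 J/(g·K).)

T_f ≈ 72.6 °C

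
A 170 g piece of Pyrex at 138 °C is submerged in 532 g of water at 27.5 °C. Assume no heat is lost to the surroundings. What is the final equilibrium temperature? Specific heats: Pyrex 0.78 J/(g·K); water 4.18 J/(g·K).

Setting the total heat transfer to zero:
170*0.78*(T − 138) + 532*4.18*(T − 27.5) = 0
132.6(T − 138) + 2223.8(T − 27.5) = 0
(132.6 + 2223.8) T = 132.6*138 + 2223.8*27.5
T = 79452 / 2356.4 = 33.7 °C

T_f ≈ 33.7 °C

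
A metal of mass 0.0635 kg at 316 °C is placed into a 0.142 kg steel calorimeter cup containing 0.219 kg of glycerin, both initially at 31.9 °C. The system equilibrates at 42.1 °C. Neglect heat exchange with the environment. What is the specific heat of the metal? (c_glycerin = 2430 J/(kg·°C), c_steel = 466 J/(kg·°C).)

c ≈ 351 J/(kg·°C)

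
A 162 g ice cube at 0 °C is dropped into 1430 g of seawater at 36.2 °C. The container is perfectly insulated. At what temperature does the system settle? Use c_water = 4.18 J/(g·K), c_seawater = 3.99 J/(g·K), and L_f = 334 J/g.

Energy conservation, ΣQ = 0:
latent heat to melt: 162×334 = 54108
  meltwater 0→T: 162×4.18×T = 677.16 T
  seawater cools: 1430×3.99×(T − 36.2) = 5705.7(T − 36.2)
6382.9 T = 206546 − 54108 = 152438
T ≈ 23.88 °C — above 0 °C, consistent with complete melting.

T_f ≈ 23.9 °C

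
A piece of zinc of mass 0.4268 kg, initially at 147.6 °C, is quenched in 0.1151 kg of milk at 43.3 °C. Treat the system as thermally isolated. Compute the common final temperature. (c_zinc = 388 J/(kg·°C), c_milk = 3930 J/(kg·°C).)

T_f ≈ 71.3 °C

Taking heat into each body as positive, Σ m c ΔT = 0:
0.4268·388·(T − 147.6) + 0.1151·3930·(T − 43.3) = 0
(165.6 + 452.34) T = 165.6·147.6 + 452.34·43.3
T = 44029/617.94 ≈ 71.25 °C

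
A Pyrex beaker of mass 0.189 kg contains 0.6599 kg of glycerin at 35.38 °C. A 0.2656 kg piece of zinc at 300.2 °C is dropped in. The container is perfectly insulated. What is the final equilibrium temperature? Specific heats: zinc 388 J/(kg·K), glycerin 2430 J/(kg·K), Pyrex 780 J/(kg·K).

T_f ≈ 50.1 °C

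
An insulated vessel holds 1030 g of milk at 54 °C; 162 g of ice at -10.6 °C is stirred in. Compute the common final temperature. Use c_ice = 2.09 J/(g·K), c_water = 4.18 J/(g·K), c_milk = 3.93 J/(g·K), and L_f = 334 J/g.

Heat gained plus heat lost sum to zero:
ice -10.6→0 °C: 162·2.09·10.6 = 3588.9; melt ice: 162·334 = 54108; warm the meltwater: 677.16 T; milk cools: 1030·3.93·(T − 54) = 4047.9(T − 54)
4725.1 T = 218587 − 57697 = 160890
T ≈ 34.05 °C (positive, so assuming full melt was valid).

T_f ≈ 34.1 °C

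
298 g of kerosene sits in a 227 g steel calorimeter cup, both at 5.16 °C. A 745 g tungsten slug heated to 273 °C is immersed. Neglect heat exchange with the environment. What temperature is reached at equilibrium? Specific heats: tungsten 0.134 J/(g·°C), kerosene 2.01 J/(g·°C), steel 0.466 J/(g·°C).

T_f is the heat-capacity-weighted average of the initial temperatures:
T_f = (99.83*273 + 598.98*5.16 + 105.78*5.16) / (99.83 + 598.98 + 105.78)
    = 30890 / 804.59 ≈ 38.39 °C

T_f ≈ 38.4 °C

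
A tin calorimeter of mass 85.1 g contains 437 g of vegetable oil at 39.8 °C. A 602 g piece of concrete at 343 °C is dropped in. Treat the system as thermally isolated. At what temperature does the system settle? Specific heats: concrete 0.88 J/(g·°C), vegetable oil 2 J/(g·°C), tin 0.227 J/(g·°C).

T_f ≈ 152.7 °C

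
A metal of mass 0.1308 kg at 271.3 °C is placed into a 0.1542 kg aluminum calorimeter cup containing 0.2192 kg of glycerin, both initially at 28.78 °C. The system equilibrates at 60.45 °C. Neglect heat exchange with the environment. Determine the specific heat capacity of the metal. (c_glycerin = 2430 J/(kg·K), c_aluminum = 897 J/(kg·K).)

c ≈ 770 J/(kg·K)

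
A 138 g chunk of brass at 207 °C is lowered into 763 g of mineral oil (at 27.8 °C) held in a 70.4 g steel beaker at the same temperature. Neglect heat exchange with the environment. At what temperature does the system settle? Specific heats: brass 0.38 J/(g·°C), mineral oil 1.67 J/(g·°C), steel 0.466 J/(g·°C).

T_f ≈ 34.7 °C

Energy conservation, ΣQ = 0:
138·0.38·(T − 207) + 763·1.67·(T − 27.8) + 70.4·0.466·(T − 27.8) = 0
52.44(T − 207) + 1274.2(T − 27.8) + 32.81(T − 27.8) = 0
(52.44 + 1274.2 + 32.81) T = 52.44·207 + 1274.2·27.8 + 32.81·27.8
T ≈ 34.71 °C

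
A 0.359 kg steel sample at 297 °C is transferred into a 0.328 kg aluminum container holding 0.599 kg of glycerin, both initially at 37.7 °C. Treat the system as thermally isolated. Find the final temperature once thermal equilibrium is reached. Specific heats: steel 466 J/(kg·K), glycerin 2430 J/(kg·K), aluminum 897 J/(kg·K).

T_f ≈ 60.3 °C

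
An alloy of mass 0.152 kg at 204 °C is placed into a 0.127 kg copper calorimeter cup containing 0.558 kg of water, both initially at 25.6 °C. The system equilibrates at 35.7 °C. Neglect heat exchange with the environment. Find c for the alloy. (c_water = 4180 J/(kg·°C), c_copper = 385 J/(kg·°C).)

c ≈ 940 J/(kg·°C)

Net heat exchanged in the isolated system is zero:
0.152·c·(35.7 − 204) + 0.558·4180·(35.7 − 25.6) + 0.127·385·(35.7 − 25.6) = 0
-25.58 c = -24051
c = -24051/-25.58 ≈ 940.2 J/(kg·°C)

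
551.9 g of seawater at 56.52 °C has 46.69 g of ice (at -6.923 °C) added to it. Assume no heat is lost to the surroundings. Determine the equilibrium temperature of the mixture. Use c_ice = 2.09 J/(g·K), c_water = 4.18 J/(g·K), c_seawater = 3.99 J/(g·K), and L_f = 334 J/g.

T_f ≈ 45.1 °C

Setting the total heat transfer to zero:
warm ice to 0 °C: 46.69·2.09·(0 − (-6.923)) = 675.56; melt ice: 46.69·334 = 15594; meltwater 0→T: 46.69·4.18·T = 195.16 T; seawater: 2202.1(T − 56.52)
2397.2 T = 124462 − 16270 = 108192
T ≈ 45.13 °C — above 0 °C, consistent with complete melting.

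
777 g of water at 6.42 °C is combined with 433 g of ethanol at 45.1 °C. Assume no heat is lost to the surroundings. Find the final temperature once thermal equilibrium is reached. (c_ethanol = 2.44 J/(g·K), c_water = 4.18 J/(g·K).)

With ΣQ=0 the equilibrium temperature is the m·c-weighted mean:
T_f = (1056.5×45.1 + 3247.9×6.42) / (1056.5 + 3247.9)
    = 68500 / 4304.4 ≈ 15.91 °C

T_f ≈ 15.9 °C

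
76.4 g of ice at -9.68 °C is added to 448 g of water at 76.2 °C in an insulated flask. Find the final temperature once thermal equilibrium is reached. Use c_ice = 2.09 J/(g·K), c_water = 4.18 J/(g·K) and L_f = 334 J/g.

Setting the total heat transfer to zero:
ice -9.68→0 °C: 76.4×2.09×9.68 = 1545.7
  latent heat to melt: 76.4×334 = 25518
  meltwater 0→T: 76.4×4.18×T = 319.35 T
  water cools: 448×4.18×(T − 76.2) = 1872.6(T − 76.2)
2192 T = 142695 − 27063 = 115632
T ≈ 52.75 °C — above 0 °C, consistent with complete melting.

T_f ≈ 52.8 °C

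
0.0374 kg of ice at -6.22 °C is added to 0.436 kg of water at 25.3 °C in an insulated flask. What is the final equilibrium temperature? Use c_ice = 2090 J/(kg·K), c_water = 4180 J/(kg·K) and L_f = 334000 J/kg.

T_f ≈ 16.7 °C

Let T be the final temperature. ΣQ_i = 0:
ice -6.22→0 °C: 0.0374×2090×6.22 = 486.19; fusion: m_ice L_f = 0.0374×334000 = 12492; meltwater 0→T: 0.0374×4180×T = 156.33 T; water: 1822.5(T − 25.3)
1978.8 T = 46109 − 12978 = 33131
T ≈ 16.74 °C (positive, so assuming full melt was valid).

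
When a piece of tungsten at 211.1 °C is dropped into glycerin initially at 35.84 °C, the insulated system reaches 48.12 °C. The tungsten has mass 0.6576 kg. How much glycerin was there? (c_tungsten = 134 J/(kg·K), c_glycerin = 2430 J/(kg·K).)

|Q_tungsten| = |Q_glycerin|:
0.6576·134·(211.1 − 48.12) = m·2430·(48.12 − 35.84)
29840 m = 14362  ⇒  m ≈ 0.4813 kg

m ≈ 0.481 kg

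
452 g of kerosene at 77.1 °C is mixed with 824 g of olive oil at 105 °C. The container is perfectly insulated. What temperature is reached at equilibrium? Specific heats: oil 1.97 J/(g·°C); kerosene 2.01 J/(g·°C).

T_f ≈ 95.0 °C

Set heat shed by the hot body equal to heat absorbed by the cold body:
824*1.97*(105 − T) = 452*2.01*(T − 77.1)
1623.3(105 − T) = 908.52(T − 77.1)
2531.8 T = 240491  ⇒  T ≈ 94.99 °C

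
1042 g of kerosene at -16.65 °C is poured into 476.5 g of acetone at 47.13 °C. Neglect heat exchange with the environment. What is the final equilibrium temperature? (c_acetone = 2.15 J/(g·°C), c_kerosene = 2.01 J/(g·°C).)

T_f ≈ 4.3 °C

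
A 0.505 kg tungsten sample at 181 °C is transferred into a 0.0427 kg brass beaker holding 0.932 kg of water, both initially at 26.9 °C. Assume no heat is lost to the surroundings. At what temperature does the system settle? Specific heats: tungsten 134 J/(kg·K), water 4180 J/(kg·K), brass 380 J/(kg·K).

T_f ≈ 29.5 °C

Conservation of energy gives ΣQ = 0:
0.505*134*(T − 181) + 0.932*4180*(T − 26.9) + 0.0427*380*(T − 26.9) = 0
3979.7 T = 117481
T = 117481/3979.7 ≈ 29.52 °C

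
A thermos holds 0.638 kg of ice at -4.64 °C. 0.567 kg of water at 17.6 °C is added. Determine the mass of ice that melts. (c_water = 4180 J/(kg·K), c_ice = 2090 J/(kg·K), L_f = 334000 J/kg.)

m_melted ≈ 0.106 kg

Water can give up m c ΔT = 0.567·4180·17.6 = 41713 J before reaching 0 °C.
Of that, 0.638·2090·4.64 = 6187.1 J goes to bring the ice to 0 °C, leaving 35526 J.
To melt every bit of ice: 0.638·334000 = 213092 J.
Since 35526 < 213092 J, not all the ice melts; equilibrium is at 0 °C.
m_melt = 35526 / L_f = 0.1064 kg.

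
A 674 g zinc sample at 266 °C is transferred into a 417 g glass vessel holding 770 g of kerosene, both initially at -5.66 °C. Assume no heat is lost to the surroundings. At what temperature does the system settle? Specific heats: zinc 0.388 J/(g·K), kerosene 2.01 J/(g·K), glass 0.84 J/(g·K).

Net heat exchanged in the isolated system is zero:
674*0.388*(T − 266) + 770*2.01*(T − (-5.66)) + 417*0.84*(T − (-5.66)) = 0
261.51(T − 266) + 1547.7(T − (-5.66)) + 350.28(T − (-5.66)) = 0
2159.5 T = 58820
T ≈ 27.24 °C

T_f ≈ 27.2 °C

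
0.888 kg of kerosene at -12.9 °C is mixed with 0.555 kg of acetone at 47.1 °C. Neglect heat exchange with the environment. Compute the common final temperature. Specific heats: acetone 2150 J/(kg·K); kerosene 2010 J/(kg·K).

With ΣQ=0 the equilibrium temperature is the m·c-weighted mean:
T_f = (1193.2*47.1 + 1784.9*(-12.9)) / (1193.2 + 1784.9)
    = 33177 / 2978.1 ≈ 11.14 °C

T_f ≈ 11.1 °C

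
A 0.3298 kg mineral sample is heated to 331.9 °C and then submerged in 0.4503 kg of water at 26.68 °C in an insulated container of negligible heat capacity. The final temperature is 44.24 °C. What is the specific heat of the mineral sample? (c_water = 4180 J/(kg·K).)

Heat gained plus heat lost sum to zero:
0.3298·c·(44.24 − 331.9) + 0.4503·4180·(44.24 − 26.68) = 0
-94.87 c = -33052
c = -33052/-94.87 ≈ 348.4 J/(kg·K)

c ≈ 348 J/(kg·K)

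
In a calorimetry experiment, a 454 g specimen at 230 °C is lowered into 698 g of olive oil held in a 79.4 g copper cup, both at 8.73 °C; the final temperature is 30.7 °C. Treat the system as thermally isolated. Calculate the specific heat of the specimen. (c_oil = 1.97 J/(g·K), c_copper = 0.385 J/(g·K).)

Energy conservation, ΣQ = 0:
454·c·(30.7 − 230) + 698·1.97·(30.7 − 8.73) + 79.4·0.385·(30.7 − 8.73) = 0
-90482 c = -30882
c = -30882/-90482 ≈ 0.3413 J/(g·K)

c ≈ 0.341 J/(g·K)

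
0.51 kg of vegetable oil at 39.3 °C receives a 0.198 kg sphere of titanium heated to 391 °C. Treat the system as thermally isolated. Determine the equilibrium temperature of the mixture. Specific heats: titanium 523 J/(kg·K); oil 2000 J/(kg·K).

Net heat exchanged in the isolated system is zero:
0.198*523*(T − 391) + 0.51*2000*(T − 39.3) = 0
103.55(T − 391) + 1020(T − 39.3) = 0
1123.6 T = 80576
T ≈ 71.71 °C

T_f ≈ 71.7 °C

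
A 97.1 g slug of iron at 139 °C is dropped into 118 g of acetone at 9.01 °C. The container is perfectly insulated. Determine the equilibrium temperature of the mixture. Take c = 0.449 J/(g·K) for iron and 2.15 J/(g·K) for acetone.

Heat gained plus heat lost sum to zero:
97.1·0.449·(T − 139) + 118·2.15·(T − 9.01) = 0
(43.6 + 253.7) T = 43.6·139 + 253.7·9.01
T ≈ 28.07 °C

T_f ≈ 28.1 °C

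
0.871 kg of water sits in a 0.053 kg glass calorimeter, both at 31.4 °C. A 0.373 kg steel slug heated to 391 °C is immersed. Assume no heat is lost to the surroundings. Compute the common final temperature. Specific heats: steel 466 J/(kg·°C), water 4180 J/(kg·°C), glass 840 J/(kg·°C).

T_f ≈ 47.6 °C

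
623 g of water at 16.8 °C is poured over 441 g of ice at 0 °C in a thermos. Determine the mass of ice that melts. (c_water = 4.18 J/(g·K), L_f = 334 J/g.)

Water can give up m c ΔT = 623×4.18×16.8 = 43750 J before reaching 0 °C.
To melt every bit of ice: 441×334 = 147294 J.
Since 43750 < 147294 J, not all the ice melts; equilibrium is at 0 °C.
m_melt = 43750 / L_f = 131 g.

m_melted ≈ 131 g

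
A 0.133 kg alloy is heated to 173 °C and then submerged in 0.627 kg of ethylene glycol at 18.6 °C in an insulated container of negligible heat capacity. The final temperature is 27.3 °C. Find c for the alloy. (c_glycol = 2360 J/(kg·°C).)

Let T be the final temperature. ΣQ_i = 0:
0.133×c×(27.3 − 173) + 0.627×2360×(27.3 − 18.6) = 0
-19.38 c = -12874
c = -12874/-19.38 ≈ 664.3 J/(kg·°C)

c ≈ 664 J/(kg·°C)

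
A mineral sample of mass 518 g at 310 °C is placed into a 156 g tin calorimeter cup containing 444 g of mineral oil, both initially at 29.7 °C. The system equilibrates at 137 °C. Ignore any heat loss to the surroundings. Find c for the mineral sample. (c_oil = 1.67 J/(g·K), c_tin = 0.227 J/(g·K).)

Conservation of energy gives ΣQ = 0:
518×c×(137 − 310) + 444×1.67×(137 − 29.7) + 156×0.227×(137 − 29.7) = 0
-89614 c = -83361
c = -83361/-89614 ≈ 0.9302 J/(g·K)

c ≈ 0.93 J/(g·K)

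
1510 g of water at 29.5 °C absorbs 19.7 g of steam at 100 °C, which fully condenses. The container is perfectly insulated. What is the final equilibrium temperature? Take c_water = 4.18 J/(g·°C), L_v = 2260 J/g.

Energy balance with sensible and latent terms:
latent heat released on condensation: 19.7×2260 = 44522
  condensate cools 100→T: 19.7×4.18×(T − 100) = 82.35(T − 100)
  original water: 6311.8(T − 29.5)
6394.1 T = 44522 + 8234.6 + 186198 = 238955
T ≈ 37.37 °C — below 100 °C, confirming all the steam condensed.

T_f ≈ 37.4 °C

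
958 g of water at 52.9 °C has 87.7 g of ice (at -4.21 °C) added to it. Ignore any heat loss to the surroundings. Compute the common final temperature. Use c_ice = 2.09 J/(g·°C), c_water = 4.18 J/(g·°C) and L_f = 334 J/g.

T_f ≈ 41.6 °C

Energy balance with sensible and latent terms:
ice -4.21→0 °C: 87.7×2.09×4.21 = 771.66; latent heat to melt: 87.7×334 = 29292; meltwater 0→T: 87.7×4.18×T = 366.59 T; water cools: 958×4.18×(T − 52.9) = 4004.4(T − 52.9)
4371 T = 211835 − 30063 = 181771
T ≈ 41.59 °C. Since T > 0 °C, the all-ice-melts assumption holds.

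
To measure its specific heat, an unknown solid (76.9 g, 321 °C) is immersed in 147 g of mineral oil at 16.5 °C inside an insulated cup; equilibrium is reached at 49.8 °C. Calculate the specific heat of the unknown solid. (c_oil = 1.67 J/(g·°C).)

c ≈ 0.392 J/(g·°C)

Heat lost by the unknown solid = heat gained by the oil:
76.9·c·(321 − 49.8) = 147·1.67·(49.8 − 16.5)
20855 c = 8174.8  ⇒  c ≈ 0.392 J/(g·°C)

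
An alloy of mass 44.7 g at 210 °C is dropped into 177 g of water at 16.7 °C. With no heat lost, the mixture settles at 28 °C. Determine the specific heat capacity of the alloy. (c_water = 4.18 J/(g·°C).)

c ≈ 1.03 J/(g·°C)

m_s c (T_s − T_f) = m_water c_water (T_f − T_0):
44.7×c×(210 − 28) = 177×4.18×(28 − 16.7)
8135.4 c = 8360.4  ⇒  c ≈ 1.028 J/(g·°C)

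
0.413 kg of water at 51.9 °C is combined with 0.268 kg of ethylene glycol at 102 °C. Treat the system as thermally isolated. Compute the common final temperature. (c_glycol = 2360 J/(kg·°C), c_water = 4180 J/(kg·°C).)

T_f ≈ 65.3 °C

T_f is the heat-capacity-weighted average of the initial temperatures:
T_f = (632.48*102 + 1726.3*51.9) / (632.48 + 1726.3)
    = 154110 / 2358.8 ≈ 65.33 °C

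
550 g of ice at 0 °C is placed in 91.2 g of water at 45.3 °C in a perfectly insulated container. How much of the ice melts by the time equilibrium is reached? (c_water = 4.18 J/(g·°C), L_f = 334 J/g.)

Water can give up m c ΔT = 91.2·4.18·45.3 = 17269 J before reaching 0 °C.
To melt every bit of ice: 550·334 = 183700 J.
Since 17269 < 183700 J, not all the ice melts; equilibrium is at 0 °C.
m_melted·334 = 17269  ⇒  m_melted ≈ 51.7 g.

m_melted ≈ 51.7 g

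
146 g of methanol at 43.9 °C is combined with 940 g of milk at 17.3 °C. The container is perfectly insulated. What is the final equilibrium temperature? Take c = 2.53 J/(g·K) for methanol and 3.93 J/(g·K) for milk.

T_f ≈ 19.7 °C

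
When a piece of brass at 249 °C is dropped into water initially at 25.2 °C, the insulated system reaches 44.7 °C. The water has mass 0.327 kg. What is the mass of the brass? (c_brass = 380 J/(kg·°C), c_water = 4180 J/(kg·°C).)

Setting the total heat transfer to zero:
m×380×(44.7 − 249) + 0.327×4180×(44.7 − 25.2) = 0
-77634 m = -26654
m = -26654/-77634 ≈ 0.3433 kg

m ≈ 0.343 kg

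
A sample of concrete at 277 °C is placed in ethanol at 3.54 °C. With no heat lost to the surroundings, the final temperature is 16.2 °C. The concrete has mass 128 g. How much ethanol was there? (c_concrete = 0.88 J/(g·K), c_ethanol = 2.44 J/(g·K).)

m ≈ 951 g

Conservation of energy gives ΣQ = 0:
128×0.88×(16.2 − 277) + m×2.44×(16.2 − 3.54) = 0
30.89 m = 29377
m = 29377/30.89 ≈ 951 g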